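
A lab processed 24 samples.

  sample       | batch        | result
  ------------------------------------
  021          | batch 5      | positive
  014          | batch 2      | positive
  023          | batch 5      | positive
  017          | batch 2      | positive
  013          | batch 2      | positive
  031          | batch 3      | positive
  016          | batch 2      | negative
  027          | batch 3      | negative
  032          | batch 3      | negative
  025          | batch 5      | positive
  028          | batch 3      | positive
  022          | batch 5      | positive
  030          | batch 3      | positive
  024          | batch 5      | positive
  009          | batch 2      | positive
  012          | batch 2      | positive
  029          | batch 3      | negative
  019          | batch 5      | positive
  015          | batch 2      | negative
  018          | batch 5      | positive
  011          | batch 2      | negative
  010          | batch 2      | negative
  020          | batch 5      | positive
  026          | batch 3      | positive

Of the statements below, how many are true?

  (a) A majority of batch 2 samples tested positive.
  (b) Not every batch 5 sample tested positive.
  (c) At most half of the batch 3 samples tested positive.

(a) batch 2: |A| = 9, |A ∩ B| = 5; needs |A ∩ B| > |A ∖ B| — true.
(b) batch 5: |A| = 8, |A ∩ B| = 8; needs A ⊄ B (|A ∖ B| ≥ 1) — false.
(c) batch 3: |A| = 7, |A ∩ B| = 4; needs |A ∩ B| ≤ |A ∖ B| — false.

1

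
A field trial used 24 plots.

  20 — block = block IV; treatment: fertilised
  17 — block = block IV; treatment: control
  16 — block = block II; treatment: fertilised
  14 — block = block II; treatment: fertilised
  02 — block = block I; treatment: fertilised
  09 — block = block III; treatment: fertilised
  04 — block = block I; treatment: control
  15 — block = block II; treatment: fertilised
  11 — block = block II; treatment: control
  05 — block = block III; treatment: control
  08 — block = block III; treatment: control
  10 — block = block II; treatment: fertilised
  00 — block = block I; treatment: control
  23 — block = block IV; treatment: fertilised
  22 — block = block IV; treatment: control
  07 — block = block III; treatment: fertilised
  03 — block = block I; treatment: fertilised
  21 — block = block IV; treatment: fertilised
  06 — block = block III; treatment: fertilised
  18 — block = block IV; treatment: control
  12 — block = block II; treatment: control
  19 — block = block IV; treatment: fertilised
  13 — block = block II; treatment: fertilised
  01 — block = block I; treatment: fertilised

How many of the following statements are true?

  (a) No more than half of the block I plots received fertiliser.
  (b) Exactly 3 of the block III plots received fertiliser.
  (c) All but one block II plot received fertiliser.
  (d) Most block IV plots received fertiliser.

(a) block I: |A| = 5, |A ∩ B| = 3; needs |A ∩ B| ≤ |A ∖ B| — false.
(b) block III: |A| = 5, |A ∩ B| = 3; needs |A ∩ B| = 3 — true.
(c) block II: |A| = 7, |A ∩ B| = 5; needs |A ∖ B| = 1 — false.
(d) block IV: |A| = 7, |A ∩ B| = 4; needs |A ∩ B| > |A ∖ B| — true.

2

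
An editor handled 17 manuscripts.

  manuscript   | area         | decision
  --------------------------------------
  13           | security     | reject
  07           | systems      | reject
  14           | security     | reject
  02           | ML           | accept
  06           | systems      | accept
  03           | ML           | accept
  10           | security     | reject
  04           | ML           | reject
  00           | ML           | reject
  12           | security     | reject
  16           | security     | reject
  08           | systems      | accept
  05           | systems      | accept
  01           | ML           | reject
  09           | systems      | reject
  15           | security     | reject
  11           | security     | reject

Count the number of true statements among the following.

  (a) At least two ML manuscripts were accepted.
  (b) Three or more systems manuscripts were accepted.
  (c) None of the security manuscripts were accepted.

3

(a) ML: |A| = 5, |A ∩ B| = 2; needs |A ∩ B| ≥ 2 — true.
(b) systems: |A| = 5, |A ∩ B| = 3; needs |A ∩ B| ≥ 3 — true.
(c) security: |A| = 7, |A ∩ B| = 0; needs A ∩ B = ∅ (|A ∩ B| = 0) — true.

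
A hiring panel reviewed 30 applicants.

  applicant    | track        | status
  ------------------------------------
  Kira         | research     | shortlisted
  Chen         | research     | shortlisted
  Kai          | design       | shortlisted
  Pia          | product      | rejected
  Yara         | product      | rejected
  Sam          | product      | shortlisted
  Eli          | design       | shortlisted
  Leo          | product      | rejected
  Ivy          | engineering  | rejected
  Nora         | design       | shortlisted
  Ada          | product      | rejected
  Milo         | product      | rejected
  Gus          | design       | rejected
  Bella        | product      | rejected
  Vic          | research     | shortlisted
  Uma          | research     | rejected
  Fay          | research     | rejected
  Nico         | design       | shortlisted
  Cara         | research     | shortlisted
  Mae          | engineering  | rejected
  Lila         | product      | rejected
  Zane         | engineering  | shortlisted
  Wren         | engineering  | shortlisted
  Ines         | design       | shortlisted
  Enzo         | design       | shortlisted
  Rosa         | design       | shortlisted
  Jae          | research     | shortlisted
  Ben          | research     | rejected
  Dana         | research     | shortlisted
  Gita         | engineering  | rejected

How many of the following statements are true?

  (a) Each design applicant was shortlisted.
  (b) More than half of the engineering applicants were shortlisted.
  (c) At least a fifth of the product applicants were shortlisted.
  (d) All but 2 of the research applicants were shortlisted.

(a) design: |A| = 8, |A ∩ B| = 7; needs A ⊆ B, i.e. every element of A is in B (|A ∖ B| = 0) — false.
(b) engineering: |A| = 5, |A ∩ B| = 2; needs |A ∩ B| > |A ∖ B| — false.
(c) product: |A| = 8, |A ∩ B| = 1; needs |A ∩ B| / |A| ≥ 1/5 — false.
(d) research: |A| = 9, |A ∩ B| = 6; needs |A ∖ B| = 2 — false.

0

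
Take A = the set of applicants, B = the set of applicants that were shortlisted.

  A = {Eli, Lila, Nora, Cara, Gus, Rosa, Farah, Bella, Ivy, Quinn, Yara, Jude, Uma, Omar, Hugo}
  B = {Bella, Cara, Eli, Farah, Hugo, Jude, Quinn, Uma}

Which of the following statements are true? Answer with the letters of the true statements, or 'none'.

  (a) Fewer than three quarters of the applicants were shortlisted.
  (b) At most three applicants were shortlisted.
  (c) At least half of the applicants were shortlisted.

|A| = 15, |A ∩ B| = 8, |A ∖ B| = 7.
(a) |A ∩ B| / |A| < 3/4: holds.
(b) |A ∩ B| ≤ 3: fails.
(c) |A ∩ B| ≥ |A ∖ B|: holds.

(a), (c)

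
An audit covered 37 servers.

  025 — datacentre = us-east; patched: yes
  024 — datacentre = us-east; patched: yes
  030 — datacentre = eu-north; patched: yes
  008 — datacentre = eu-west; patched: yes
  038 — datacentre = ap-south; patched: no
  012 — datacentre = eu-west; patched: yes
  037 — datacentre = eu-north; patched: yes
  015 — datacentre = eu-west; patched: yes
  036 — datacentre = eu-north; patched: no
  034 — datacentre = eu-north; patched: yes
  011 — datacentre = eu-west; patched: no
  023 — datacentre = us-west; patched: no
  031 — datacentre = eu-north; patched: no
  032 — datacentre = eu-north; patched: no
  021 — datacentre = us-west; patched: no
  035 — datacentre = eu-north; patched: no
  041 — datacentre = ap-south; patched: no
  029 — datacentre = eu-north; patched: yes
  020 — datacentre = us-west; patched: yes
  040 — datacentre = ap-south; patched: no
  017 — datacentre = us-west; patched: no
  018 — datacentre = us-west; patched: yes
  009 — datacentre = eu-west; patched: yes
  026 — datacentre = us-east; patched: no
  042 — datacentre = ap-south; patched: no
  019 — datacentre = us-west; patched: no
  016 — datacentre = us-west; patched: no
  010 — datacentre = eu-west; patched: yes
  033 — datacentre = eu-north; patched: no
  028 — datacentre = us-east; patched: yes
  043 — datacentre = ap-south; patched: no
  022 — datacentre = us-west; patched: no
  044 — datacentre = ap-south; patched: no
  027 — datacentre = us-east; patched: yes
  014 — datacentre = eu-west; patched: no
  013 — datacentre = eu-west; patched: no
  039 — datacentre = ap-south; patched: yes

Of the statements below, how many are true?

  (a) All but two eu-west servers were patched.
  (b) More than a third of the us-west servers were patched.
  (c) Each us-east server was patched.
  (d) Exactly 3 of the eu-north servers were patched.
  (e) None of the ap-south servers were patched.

0

(a) eu-west: |A| = 8, |A ∩ B| = 5; needs |A ∖ B| = 2 — false.
(b) us-west: |A| = 8, |A ∩ B| = 2; needs |A ∩ B| / |A| > 1/3 — false.
(c) us-east: |A| = 5, |A ∩ B| = 4; needs A ⊆ B, i.e. every element of A is in B (|A ∖ B| = 0) — false.
(d) eu-north: |A| = 9, |A ∩ B| = 4; needs |A ∩ B| = 3 — false.
(e) ap-south: |A| = 7, |A ∩ B| = 1; needs A ∩ B = ∅ (|A ∩ B| = 0) — false.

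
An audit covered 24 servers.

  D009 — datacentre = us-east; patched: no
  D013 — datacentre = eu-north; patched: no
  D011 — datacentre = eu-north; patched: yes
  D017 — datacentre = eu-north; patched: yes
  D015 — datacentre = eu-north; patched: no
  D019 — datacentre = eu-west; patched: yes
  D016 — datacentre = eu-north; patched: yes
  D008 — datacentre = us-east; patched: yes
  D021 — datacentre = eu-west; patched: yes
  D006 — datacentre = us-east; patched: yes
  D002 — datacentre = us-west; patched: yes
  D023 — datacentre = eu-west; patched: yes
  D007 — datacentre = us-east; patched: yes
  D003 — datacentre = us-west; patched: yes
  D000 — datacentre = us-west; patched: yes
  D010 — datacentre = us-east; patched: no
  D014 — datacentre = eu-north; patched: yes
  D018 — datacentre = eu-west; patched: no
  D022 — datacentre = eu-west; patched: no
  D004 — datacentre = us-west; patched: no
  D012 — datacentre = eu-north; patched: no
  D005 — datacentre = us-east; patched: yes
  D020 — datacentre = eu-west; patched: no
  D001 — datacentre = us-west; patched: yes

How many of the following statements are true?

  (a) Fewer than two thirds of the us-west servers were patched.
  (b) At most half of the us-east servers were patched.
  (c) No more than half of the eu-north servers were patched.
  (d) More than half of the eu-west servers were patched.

0

(a) us-west: |A| = 5, |A ∩ B| = 4; needs |A ∩ B| / |A| < 2/3 — false.
(b) us-east: |A| = 6, |A ∩ B| = 4; needs |A ∩ B| ≤ |A ∖ B| — false.
(c) eu-north: |A| = 7, |A ∩ B| = 4; needs |A ∩ B| ≤ |A ∖ B| — false.
(d) eu-west: |A| = 6, |A ∩ B| = 3; needs |A ∩ B| > |A ∖ B| — false.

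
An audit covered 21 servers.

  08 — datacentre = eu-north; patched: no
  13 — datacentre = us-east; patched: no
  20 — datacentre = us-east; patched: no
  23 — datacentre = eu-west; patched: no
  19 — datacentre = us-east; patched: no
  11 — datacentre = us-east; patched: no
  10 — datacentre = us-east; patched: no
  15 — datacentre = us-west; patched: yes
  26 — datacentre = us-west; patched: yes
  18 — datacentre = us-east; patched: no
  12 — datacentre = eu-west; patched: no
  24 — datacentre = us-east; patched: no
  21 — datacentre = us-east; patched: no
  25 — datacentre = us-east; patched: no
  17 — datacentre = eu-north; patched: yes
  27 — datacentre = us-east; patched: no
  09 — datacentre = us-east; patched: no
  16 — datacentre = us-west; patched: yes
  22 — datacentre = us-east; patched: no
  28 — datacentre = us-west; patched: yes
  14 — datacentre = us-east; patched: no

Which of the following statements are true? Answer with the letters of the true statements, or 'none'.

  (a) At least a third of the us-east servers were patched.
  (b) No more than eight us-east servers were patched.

|A| = 13, |A ∩ B| = 0, |A ∖ B| = 13.
(a) |A ∩ B| / |A| ≥ 1/3: fails.
(b) |A ∩ B| ≤ 8: holds.

(b)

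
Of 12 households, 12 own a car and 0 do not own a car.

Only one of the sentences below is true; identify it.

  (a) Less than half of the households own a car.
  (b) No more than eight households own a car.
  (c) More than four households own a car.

(c)

|A| = 12, |A ∩ B| = 12, |A ∖ B| = 0.
(a) requires |A ∩ B| < |A ∖ B|: false.
(b) requires |A ∩ B| ≤ 8: false.
(c) requires |A ∩ B| > 4: true.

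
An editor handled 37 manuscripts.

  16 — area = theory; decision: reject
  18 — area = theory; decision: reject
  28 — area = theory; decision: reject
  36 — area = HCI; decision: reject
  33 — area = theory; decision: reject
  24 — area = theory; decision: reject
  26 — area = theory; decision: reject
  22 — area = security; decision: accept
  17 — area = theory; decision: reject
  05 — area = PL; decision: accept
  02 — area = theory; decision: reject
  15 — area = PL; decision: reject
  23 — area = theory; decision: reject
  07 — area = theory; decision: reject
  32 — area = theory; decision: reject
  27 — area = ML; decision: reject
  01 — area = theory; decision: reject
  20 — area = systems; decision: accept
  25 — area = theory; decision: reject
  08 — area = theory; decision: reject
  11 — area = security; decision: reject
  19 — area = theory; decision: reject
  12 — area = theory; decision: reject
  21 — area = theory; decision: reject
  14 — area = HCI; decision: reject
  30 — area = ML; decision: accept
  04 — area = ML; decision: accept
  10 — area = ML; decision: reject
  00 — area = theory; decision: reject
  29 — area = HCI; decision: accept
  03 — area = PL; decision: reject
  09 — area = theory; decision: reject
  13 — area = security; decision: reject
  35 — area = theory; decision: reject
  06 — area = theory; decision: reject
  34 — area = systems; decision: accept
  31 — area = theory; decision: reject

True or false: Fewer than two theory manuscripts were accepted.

The determiner here denotes the relation: |A ∩ B| < 2.
|A| = 22, |A ∩ B| = 0, |A ∖ B| = 22.
|A ∩ B| = 0, so the statement is true.

True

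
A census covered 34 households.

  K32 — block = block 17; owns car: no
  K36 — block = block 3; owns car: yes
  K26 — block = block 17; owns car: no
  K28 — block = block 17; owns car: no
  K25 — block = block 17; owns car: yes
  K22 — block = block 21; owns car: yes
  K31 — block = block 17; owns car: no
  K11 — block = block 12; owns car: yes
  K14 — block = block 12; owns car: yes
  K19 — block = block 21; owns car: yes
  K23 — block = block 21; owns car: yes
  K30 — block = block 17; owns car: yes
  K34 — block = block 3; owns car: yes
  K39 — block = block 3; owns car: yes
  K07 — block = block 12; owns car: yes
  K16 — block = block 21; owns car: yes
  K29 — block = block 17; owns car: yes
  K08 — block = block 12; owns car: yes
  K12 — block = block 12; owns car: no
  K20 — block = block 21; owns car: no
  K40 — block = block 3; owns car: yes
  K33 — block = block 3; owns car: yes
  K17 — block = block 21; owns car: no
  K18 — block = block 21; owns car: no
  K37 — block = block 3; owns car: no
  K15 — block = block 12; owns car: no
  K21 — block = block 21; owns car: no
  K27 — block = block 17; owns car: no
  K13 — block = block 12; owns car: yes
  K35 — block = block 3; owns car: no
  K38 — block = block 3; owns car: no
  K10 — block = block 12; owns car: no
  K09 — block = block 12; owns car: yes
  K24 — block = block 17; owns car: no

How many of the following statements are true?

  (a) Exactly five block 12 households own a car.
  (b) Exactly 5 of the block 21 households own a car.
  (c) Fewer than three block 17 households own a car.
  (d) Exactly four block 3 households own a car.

0

(a) block 12: |A| = 9, |A ∩ B| = 6; needs |A ∩ B| = 5 — false.
(b) block 21: |A| = 8, |A ∩ B| = 4; needs |A ∩ B| = 5 — false.
(c) block 17: |A| = 9, |A ∩ B| = 3; needs |A ∩ B| < 3 — false.
(d) block 3: |A| = 8, |A ∩ B| = 5; needs |A ∩ B| = 4 — false.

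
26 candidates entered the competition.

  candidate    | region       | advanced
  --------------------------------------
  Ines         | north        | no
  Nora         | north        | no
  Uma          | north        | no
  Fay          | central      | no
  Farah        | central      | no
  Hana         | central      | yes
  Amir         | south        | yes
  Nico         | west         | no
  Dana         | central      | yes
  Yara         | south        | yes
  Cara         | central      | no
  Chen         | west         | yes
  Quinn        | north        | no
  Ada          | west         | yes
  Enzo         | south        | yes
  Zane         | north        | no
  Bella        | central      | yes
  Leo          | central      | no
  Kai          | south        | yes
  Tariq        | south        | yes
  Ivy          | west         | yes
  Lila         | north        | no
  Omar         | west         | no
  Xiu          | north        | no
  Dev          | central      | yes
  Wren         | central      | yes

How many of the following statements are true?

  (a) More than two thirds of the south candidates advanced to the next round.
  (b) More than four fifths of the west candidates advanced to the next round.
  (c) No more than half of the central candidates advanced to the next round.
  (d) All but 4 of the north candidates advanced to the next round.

1

(a) south: |A| = 5, |A ∩ B| = 5; needs |A ∩ B| / |A| > 2/3 — true.
(b) west: |A| = 5, |A ∩ B| = 3; needs |A ∩ B| / |A| > 4/5 — false.
(c) central: |A| = 9, |A ∩ B| = 5; needs |A ∩ B| ≤ |A ∖ B| — false.
(d) north: |A| = 7, |A ∩ B| = 0; needs |A ∖ B| = 4 — false.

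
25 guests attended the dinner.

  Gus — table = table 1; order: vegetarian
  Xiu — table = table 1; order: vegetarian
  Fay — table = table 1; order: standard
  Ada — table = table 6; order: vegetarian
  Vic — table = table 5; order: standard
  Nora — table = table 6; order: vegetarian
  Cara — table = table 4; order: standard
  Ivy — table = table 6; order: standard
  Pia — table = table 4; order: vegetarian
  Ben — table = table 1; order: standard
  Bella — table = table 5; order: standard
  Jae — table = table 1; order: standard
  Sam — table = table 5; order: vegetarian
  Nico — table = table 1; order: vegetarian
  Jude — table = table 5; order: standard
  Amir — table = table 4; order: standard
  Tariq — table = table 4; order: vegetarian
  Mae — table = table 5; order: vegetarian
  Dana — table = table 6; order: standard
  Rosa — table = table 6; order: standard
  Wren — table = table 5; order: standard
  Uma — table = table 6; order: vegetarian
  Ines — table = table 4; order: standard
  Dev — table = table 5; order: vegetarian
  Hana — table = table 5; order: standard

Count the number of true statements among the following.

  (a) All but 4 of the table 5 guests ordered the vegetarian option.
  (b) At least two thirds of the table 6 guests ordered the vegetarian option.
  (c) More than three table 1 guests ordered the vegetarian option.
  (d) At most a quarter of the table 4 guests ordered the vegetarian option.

0

(a) table 5: |A| = 8, |A ∩ B| = 3; needs |A ∖ B| = 4 — false.
(b) table 6: |A| = 6, |A ∩ B| = 3; needs |A ∩ B| / |A| ≥ 2/3 — false.
(c) table 1: |A| = 6, |A ∩ B| = 3; needs |A ∩ B| > 3 — false.
(d) table 4: |A| = 5, |A ∩ B| = 2; needs |A ∩ B| / |A| ≤ 1/4 — false.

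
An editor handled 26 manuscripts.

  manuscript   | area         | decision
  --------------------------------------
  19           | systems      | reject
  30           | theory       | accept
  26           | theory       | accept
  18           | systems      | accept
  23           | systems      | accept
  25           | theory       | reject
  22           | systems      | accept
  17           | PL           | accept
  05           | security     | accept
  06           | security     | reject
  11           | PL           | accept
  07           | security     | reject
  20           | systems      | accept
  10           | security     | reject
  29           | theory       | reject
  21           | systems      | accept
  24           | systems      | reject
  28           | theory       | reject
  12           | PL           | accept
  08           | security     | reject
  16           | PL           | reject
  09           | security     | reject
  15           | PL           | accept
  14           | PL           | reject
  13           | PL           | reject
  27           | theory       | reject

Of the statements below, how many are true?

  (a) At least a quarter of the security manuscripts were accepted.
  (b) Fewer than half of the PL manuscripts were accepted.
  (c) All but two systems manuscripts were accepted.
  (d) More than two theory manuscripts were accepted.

(a) security: |A| = 6, |A ∩ B| = 1; needs |A ∩ B| / |A| ≥ 1/4 — false.
(b) PL: |A| = 7, |A ∩ B| = 4; needs |A ∩ B| < |A ∖ B| — false.
(c) systems: |A| = 7, |A ∩ B| = 5; needs |A ∖ B| = 2 — true.
(d) theory: |A| = 6, |A ∩ B| = 2; needs |A ∩ B| > 2 — false.

1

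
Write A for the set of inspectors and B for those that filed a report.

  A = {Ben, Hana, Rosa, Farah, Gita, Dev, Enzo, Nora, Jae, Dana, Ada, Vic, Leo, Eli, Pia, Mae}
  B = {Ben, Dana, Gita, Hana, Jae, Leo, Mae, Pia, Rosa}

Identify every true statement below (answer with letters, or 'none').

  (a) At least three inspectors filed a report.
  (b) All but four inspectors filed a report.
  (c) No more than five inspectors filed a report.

(a)

|A| = 16, |A ∩ B| = 9, |A ∖ B| = 7.
(a) |A ∩ B| ≥ 3: holds.
(b) |A ∖ B| = 4: fails.
(c) |A ∩ B| ≤ 5: fails.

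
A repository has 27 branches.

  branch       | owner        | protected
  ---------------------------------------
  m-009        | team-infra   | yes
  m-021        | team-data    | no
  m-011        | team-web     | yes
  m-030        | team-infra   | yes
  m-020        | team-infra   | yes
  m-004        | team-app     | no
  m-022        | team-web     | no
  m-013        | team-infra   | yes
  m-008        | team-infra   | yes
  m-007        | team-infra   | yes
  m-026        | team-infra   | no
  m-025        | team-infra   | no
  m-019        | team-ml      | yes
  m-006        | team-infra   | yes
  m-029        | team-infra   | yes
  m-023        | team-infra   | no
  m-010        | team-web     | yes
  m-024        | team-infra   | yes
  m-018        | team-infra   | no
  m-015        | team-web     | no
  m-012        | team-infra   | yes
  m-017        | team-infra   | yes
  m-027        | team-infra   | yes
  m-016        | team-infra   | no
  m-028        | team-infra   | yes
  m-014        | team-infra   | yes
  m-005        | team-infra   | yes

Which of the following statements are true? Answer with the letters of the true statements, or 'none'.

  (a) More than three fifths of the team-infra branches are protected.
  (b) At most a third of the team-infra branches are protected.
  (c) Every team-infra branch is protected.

|A| = 20, |A ∩ B| = 15, |A ∖ B| = 5.
(a) |A ∩ B| / |A| > 3/5: holds.
(b) |A ∩ B| / |A| ≤ 1/3: fails.
(c) A ⊆ B, i.e. every element of A is in B (|A ∖ B| = 0): fails.

(a)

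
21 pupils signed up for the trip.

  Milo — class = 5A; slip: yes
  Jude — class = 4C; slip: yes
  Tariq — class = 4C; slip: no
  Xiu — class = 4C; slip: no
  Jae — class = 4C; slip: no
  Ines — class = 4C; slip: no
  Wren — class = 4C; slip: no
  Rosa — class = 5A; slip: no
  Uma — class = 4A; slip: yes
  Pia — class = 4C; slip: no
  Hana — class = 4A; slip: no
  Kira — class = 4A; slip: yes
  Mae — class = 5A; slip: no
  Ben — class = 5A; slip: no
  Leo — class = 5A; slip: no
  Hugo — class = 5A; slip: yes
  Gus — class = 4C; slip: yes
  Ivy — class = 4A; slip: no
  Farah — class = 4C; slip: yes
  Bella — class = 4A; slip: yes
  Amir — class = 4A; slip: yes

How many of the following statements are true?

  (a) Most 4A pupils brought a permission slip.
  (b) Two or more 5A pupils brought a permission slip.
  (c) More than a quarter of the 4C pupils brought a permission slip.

3

(a) 4A: |A| = 6, |A ∩ B| = 4; needs |A ∩ B| > |A ∖ B| — true.
(b) 5A: |A| = 6, |A ∩ B| = 2; needs |A ∩ B| ≥ 2 — true.
(c) 4C: |A| = 9, |A ∩ B| = 3; needs |A ∩ B| / |A| > 1/4 — true.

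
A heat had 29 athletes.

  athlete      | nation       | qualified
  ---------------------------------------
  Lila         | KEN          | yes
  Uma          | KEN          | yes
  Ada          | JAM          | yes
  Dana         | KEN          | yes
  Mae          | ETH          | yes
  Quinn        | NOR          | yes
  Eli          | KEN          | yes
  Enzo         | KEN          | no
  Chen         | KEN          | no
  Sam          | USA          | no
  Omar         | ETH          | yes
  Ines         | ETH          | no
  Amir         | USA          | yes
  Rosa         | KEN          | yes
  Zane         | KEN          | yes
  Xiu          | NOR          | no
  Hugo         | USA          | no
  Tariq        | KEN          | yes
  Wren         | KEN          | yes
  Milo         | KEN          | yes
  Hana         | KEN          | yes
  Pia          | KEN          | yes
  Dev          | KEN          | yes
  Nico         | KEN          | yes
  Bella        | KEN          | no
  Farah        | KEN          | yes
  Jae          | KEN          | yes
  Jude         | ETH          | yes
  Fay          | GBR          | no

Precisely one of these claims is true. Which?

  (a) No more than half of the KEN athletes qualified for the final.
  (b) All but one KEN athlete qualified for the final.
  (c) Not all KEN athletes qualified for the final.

|A| = 18, |A ∩ B| = 15, |A ∖ B| = 3.
(a) requires |A ∩ B| ≤ |A ∖ B|: false.
(b) requires |A ∖ B| = 1: false.
(c) requires A ⊄ B (|A ∖ B| ≥ 1): true.

(c)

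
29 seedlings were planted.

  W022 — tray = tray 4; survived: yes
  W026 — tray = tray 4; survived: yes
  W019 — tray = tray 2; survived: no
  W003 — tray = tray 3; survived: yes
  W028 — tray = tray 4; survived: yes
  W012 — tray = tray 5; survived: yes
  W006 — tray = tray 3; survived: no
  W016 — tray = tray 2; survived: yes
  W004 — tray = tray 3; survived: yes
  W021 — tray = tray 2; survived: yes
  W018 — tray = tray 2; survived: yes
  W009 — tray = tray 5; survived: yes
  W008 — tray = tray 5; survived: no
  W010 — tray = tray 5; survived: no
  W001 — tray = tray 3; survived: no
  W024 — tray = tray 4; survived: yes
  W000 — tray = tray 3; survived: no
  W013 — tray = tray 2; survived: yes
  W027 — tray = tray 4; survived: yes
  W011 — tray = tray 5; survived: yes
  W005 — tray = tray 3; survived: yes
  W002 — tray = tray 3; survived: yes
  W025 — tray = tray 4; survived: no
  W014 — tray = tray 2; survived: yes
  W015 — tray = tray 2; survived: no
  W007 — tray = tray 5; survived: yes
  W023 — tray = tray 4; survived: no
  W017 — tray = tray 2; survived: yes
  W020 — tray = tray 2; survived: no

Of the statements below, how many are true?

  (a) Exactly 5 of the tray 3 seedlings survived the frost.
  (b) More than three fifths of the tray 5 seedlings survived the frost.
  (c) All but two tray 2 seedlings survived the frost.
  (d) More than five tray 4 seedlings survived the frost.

1

(a) tray 3: |A| = 7, |A ∩ B| = 4; needs |A ∩ B| = 5 — false.
(b) tray 5: |A| = 6, |A ∩ B| = 4; needs |A ∩ B| / |A| > 3/5 — true.
(c) tray 2: |A| = 9, |A ∩ B| = 6; needs |A ∖ B| = 2 — false.
(d) tray 4: |A| = 7, |A ∩ B| = 5; needs |A ∩ B| > 5 — false.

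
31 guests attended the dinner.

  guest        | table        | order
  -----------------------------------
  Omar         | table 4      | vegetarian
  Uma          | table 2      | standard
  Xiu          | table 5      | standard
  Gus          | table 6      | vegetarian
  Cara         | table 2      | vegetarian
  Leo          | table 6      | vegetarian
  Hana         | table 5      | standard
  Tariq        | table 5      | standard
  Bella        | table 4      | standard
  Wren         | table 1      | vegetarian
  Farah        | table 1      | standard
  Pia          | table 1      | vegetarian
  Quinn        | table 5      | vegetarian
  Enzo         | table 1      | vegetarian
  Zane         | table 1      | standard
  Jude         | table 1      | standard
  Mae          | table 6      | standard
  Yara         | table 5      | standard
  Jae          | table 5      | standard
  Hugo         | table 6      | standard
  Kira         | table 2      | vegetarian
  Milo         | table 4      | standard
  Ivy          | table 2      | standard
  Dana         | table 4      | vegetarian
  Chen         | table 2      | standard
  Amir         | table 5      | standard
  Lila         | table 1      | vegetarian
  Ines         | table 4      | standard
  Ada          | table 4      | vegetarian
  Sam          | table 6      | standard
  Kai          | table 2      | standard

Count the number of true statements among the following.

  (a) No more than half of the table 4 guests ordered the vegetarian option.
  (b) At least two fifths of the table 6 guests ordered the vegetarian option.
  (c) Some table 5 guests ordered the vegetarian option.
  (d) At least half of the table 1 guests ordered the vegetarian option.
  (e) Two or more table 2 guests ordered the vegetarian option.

5

(a) table 4: |A| = 6, |A ∩ B| = 3; needs |A ∩ B| ≤ |A ∖ B| — true.
(b) table 6: |A| = 5, |A ∩ B| = 2; needs |A ∩ B| / |A| ≥ 2/5 — true.
(c) table 5: |A| = 7, |A ∩ B| = 1; needs A ∩ B ≠ ∅ (|A ∩ B| ≥ 1) — true.
(d) table 1: |A| = 7, |A ∩ B| = 4; needs |A ∩ B| ≥ |A ∖ B| — true.
(e) table 2: |A| = 6, |A ∩ B| = 2; needs |A ∩ B| ≥ 2 — true.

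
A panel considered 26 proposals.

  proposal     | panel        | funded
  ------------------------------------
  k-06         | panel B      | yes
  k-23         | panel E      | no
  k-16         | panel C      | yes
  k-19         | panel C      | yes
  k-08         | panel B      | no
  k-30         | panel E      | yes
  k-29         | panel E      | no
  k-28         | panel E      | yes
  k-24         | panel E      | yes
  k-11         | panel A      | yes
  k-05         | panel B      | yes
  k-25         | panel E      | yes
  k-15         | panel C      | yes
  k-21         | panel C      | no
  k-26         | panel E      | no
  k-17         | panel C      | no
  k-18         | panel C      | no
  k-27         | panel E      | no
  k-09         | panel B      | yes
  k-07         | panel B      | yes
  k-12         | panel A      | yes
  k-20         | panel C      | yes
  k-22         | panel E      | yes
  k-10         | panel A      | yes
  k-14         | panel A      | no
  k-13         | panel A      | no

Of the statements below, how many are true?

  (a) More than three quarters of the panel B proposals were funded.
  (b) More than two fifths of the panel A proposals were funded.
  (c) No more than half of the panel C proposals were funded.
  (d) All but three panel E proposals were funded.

(a) panel B: |A| = 5, |A ∩ B| = 4; needs |A ∩ B| / |A| > 3/4 — true.
(b) panel A: |A| = 5, |A ∩ B| = 3; needs |A ∩ B| / |A| > 2/5 — true.
(c) panel C: |A| = 7, |A ∩ B| = 4; needs |A ∩ B| ≤ |A ∖ B| — false.
(d) panel E: |A| = 9, |A ∩ B| = 5; needs |A ∖ B| = 3 — false.

2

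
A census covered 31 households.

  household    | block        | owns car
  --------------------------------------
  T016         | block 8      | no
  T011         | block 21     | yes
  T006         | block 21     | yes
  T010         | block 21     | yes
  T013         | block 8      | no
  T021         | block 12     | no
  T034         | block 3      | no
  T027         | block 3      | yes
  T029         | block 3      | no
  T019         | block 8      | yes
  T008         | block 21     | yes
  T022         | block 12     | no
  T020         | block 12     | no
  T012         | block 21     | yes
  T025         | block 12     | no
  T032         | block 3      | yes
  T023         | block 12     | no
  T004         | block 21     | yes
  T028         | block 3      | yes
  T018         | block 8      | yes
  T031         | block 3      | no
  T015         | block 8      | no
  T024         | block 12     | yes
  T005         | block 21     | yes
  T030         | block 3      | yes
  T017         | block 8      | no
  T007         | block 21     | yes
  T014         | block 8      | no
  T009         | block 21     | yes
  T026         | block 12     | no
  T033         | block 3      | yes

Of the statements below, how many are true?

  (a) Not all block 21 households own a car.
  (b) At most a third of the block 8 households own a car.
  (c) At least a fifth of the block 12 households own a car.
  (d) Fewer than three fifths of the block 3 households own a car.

(a) block 21: |A| = 9, |A ∩ B| = 9; needs A ⊄ B (|A ∖ B| ≥ 1) — false.
(b) block 8: |A| = 7, |A ∩ B| = 2; needs |A ∩ B| / |A| ≤ 1/3 — true.
(c) block 12: |A| = 7, |A ∩ B| = 1; needs |A ∩ B| / |A| ≥ 1/5 — false.
(d) block 3: |A| = 8, |A ∩ B| = 5; needs |A ∩ B| / |A| < 3/5 — false.

1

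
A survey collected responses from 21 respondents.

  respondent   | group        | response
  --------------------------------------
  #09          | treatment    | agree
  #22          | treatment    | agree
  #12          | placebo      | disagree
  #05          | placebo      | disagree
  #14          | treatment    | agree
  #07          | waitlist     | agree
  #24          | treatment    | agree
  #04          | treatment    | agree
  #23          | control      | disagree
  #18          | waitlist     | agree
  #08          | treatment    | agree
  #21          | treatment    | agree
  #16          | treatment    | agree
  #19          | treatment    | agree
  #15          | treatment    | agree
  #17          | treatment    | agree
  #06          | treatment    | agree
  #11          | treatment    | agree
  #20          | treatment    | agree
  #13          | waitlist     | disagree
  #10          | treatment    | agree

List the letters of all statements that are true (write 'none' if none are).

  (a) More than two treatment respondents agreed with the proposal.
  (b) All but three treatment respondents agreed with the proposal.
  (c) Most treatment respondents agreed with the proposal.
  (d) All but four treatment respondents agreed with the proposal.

|A| = 15, |A ∩ B| = 15, |A ∖ B| = 0.
(a) |A ∩ B| > 2: holds.
(b) |A ∖ B| = 3: fails.
(c) |A ∩ B| > |A ∖ B|: holds.
(d) |A ∖ B| = 4: fails.

(a), (c)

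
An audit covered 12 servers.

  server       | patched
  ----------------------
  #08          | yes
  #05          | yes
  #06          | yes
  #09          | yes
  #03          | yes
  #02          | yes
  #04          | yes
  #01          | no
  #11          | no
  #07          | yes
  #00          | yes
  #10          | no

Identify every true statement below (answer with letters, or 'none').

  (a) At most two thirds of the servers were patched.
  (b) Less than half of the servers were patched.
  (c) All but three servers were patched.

(c)

|A| = 12, |A ∩ B| = 9, |A ∖ B| = 3.
(a) |A ∩ B| / |A| ≤ 2/3: fails.
(b) |A ∩ B| < |A ∖ B|: fails.
(c) |A ∖ B| = 3: holds.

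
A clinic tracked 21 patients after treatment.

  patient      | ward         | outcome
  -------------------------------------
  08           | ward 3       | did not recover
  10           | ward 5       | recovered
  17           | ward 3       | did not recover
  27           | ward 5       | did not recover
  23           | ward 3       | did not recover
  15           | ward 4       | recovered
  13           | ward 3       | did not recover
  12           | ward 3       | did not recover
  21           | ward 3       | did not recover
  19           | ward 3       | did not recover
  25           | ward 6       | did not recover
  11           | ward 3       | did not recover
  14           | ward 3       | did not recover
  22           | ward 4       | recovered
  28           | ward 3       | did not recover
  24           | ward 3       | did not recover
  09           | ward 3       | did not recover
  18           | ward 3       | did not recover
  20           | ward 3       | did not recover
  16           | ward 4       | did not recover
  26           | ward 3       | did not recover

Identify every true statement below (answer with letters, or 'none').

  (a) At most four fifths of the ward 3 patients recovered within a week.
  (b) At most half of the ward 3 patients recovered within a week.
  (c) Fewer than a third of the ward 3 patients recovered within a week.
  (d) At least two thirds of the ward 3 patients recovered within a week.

(a), (b), (c)

|A| = 15, |A ∩ B| = 0, |A ∖ B| = 15.
(a) |A ∩ B| / |A| ≤ 4/5: holds.
(b) |A ∩ B| ≤ |A ∖ B|: holds.
(c) |A ∩ B| / |A| < 1/3: holds.
(d) |A ∩ B| / |A| ≥ 2/3: fails.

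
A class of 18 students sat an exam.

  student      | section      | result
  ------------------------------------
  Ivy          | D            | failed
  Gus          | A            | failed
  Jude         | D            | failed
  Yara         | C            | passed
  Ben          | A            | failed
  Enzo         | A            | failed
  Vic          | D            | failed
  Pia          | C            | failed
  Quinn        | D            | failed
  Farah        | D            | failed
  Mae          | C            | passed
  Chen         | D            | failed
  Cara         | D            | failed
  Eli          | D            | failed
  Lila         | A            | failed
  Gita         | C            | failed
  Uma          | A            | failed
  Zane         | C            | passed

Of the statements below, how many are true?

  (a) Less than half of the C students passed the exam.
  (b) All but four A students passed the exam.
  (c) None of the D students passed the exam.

(a) C: |A| = 5, |A ∩ B| = 3; needs |A ∩ B| < |A ∖ B| — false.
(b) A: |A| = 5, |A ∩ B| = 0; needs |A ∖ B| = 4 — false.
(c) D: |A| = 8, |A ∩ B| = 0; needs A ∩ B = ∅ (|A ∩ B| = 0) — true.

1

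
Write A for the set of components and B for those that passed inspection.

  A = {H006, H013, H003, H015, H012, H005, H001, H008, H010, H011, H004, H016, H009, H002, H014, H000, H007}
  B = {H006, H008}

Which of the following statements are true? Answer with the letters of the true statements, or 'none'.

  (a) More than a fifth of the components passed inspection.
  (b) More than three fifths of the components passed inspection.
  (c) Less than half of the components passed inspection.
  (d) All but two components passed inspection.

(c)

|A| = 17, |A ∩ B| = 2, |A ∖ B| = 15.
(a) |A ∩ B| / |A| > 1/5: fails.
(b) |A ∩ B| / |A| > 3/5: fails.
(c) |A ∩ B| < |A ∖ B|: holds.
(d) |A ∖ B| = 2: fails.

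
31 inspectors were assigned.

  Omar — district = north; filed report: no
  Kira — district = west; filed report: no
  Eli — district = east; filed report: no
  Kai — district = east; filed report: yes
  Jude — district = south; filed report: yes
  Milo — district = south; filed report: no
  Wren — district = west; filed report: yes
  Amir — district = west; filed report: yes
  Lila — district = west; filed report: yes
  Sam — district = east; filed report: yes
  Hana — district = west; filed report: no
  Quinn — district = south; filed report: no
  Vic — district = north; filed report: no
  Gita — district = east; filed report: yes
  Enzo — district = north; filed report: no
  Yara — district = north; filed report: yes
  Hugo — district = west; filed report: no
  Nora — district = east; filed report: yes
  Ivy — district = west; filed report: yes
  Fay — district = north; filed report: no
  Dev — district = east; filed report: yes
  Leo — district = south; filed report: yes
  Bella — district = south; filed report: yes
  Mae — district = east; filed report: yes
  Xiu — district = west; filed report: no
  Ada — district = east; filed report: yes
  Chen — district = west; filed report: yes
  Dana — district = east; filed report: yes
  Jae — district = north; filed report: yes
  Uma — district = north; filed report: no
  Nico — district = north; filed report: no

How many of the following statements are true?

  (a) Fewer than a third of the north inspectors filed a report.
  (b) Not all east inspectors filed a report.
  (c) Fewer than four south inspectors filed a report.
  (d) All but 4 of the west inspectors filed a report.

(a) north: |A| = 8, |A ∩ B| = 2; needs |A ∩ B| / |A| < 1/3 — true.
(b) east: |A| = 9, |A ∩ B| = 8; needs A ⊄ B (|A ∖ B| ≥ 1) — true.
(c) south: |A| = 5, |A ∩ B| = 3; needs |A ∩ B| < 4 — true.
(d) west: |A| = 9, |A ∩ B| = 5; needs |A ∖ B| = 4 — true.

4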